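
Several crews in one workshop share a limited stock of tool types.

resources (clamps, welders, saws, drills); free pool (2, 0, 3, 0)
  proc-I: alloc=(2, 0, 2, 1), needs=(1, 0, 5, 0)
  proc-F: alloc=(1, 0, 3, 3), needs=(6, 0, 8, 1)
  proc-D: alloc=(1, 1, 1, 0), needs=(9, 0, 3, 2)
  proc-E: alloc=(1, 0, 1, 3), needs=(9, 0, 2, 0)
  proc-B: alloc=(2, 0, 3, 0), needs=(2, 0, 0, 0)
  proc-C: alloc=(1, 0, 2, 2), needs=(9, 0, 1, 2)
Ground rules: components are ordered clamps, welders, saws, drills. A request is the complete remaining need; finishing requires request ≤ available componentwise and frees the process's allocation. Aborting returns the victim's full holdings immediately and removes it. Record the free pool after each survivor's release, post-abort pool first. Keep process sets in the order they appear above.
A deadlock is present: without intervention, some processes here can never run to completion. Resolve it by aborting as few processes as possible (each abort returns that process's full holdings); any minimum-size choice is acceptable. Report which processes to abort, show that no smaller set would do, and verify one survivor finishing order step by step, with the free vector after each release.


Minimum abort set: proc-E and proc-C.
Key observation: proc-D could never have finished before the abort; with (2, 0, 3, 5) returned by proc-E and proc-C, it fits at step 4.
Minimality, checking each single-abort alternative: proc-I alone leaves proc-D blocked (short on clamps); proc-F alone leaves proc-D blocked (short on clamps); proc-D alone leaves proc-E blocked (short on clamps); proc-E alone leaves proc-D blocked (short on clamps); proc-B alone leaves proc-D blocked (short on clamps); proc-C alone leaves proc-D blocked (short on clamps).
One survivor order: proc-I, proc-F, proc-B, proc-D. Walking it through (post-abort pool first):
  pool = (4, 0, 6, 5)
  proc-I needs (1, 0, 5, 0) <= (4, 0, 6, 5) -> finishes; pool += (2, 0, 2, 1) = (6, 0, 8, 6)
  proc-F needs (6, 0, 8, 1) <= (6, 0, 8, 6) -> finishes; pool += (1, 0, 3, 3) = (7, 0, 11, 9)
  proc-B needs (2, 0, 0, 0) <= (7, 0, 11, 9) -> finishes; pool += (2, 0, 3, 0) = (9, 0, 14, 9)
  proc-D needs (9, 0, 3, 2) <= (9, 0, 14, 9) -> finishes; pool += (1, 1, 1, 0) = (10, 1, 15, 9)


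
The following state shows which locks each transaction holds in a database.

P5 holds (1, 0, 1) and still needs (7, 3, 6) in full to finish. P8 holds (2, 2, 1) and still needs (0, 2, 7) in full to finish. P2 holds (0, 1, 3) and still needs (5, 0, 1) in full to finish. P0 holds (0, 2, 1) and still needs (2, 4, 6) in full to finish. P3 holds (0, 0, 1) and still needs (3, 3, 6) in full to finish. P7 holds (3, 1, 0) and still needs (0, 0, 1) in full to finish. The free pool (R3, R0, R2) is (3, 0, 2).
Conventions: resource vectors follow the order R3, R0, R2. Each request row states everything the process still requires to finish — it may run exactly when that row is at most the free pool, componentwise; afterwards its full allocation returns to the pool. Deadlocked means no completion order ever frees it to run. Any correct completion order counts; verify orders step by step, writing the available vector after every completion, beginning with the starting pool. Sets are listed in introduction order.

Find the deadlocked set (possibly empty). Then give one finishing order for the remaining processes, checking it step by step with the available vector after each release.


Deadlocked set: P5, P8, P0 and P3.
Key observation: the pool after P7, P2 is (6, 2, 5); every surviving request exceeds it in R2, so progress ends there.
A valid finishing order for the others: P7, P2. Check, step by step:
  pool = (3, 0, 2)
  run P7 (needs (0, 0, 1), free (3, 0, 2)); after release of (3, 1, 0) the pool is (6, 1, 2)
  run P2 (needs (5, 0, 1), free (6, 1, 2)); after release of (0, 1, 3) the pool is (6, 2, 5)
The stuck group stays short no matter what:
  blocked: P5 wants (7, 3, 6), pool (6, 2, 5) — not enough R3, R0 and R2
  blocked: P8 wants (0, 2, 7), pool (6, 2, 5) — not enough R2
  blocked: P0 wants (2, 4, 6), pool (6, 2, 5) — not enough R0 and R2
  blocked: P3 wants (3, 3, 6), pool (6, 2, 5) — not enough R0 and R2


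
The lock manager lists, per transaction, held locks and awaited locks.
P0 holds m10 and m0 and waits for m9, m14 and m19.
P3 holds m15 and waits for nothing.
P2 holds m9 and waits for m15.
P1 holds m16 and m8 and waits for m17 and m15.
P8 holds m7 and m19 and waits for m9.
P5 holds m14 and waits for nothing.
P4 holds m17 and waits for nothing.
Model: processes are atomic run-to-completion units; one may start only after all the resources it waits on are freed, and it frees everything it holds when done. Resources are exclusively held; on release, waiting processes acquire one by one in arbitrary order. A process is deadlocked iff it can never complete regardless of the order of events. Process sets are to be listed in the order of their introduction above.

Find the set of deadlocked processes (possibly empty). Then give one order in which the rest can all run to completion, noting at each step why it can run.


No process is deadlocked.
Key observation: although several processes wait, no cycle exists — each chain bottoms out at a free runner.
The rest can finish in the order P3, P4, P2, P8, P5, P0, P1.
Step-by-step check:
  run P3 (it waits on nothing); releases m15
  run P4 (it waits on nothing); releases m17
  P2 waits on m15 — all released -> runs and releases m9
  P8 waits on m9 — all released -> runs and releases m7 and m19
  run P5 (it waits on nothing); releases m14
  P0 waits on m9, m14 and m19 — all released -> runs and releases m10 and m0
  P1 waits on m17 and m15 — all released -> runs and releases m16 and m8


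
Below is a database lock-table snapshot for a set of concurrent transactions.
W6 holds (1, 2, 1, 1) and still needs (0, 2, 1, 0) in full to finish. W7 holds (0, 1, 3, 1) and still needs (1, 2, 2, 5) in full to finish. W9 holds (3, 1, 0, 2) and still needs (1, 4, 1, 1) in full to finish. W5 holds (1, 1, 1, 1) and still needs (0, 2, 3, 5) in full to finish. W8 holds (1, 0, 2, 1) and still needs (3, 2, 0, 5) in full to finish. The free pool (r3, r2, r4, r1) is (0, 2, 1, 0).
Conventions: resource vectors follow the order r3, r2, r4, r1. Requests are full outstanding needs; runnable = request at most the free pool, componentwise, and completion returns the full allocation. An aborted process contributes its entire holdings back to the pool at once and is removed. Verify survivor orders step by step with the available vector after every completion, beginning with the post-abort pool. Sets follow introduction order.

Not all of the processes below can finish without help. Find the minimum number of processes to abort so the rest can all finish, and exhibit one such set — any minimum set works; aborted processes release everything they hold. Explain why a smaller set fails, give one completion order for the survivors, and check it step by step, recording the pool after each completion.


Minimum abort set: W5 and W8.
Key observation: W7 had no path to completion before; after the abort of W5 and W8 ((2, 1, 3, 2) returned), step 3 is where it fits.
Why nothing smaller works — every single abort fails: W6 alone leaves W7 blocked (short on r1); W7 alone leaves W5 blocked (short on r1); W9 alone leaves W7 blocked (short on r1); W5 alone leaves W7 blocked (short on r1); W8 alone leaves W7 blocked (short on r1).
One survivor order: W6, W9, W7. Walking it through (post-abort pool first):
  pool = (2, 3, 4, 2)
  W6: need (0, 2, 1, 0) fits (2, 3, 4, 2); releases (1, 2, 1, 1), pool now (3, 5, 5, 3)
  W9: need (1, 4, 1, 1) fits (3, 5, 5, 3); releases (3, 1, 0, 2), pool now (6, 6, 5, 5)
  W7: need (1, 2, 2, 5) fits (6, 6, 5, 5); releases (0, 1, 3, 1), pool now (6, 7, 8, 6)


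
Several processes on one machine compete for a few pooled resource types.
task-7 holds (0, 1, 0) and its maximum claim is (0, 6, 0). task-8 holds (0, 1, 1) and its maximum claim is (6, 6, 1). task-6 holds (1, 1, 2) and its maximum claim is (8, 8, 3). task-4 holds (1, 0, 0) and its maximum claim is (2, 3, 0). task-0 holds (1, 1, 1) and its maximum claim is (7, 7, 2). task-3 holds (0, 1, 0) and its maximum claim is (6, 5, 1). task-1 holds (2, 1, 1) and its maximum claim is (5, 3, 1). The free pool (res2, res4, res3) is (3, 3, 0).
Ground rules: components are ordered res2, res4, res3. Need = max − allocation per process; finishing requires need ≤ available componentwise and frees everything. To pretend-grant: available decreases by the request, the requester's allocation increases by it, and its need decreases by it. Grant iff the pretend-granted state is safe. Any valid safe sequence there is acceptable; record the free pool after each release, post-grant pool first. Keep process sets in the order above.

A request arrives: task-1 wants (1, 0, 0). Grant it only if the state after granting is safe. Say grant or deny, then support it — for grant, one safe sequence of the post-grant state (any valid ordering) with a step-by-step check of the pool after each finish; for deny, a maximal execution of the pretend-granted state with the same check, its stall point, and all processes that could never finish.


GRANT. The post-grant state is safe; one safe sequence: task-1, task-4, task-3, task-8, task-7, task-0, task-6.
Key observation: the grant leaves (2, 3, 0) free — enough for task-1, whose release restarts the cascade.
Verifying the post-grant state step by step:
  pool = (2, 3, 0)
  task-1 needs (2, 2, 0) <= (2, 3, 0) -> finishes; pool += (3, 1, 1) = (5, 4, 1)
  task-4 needs (1, 3, 0) <= (5, 4, 1) -> finishes; pool += (1, 0, 0) = (6, 4, 1)
  task-3 needs (6, 4, 1) <= (6, 4, 1) -> finishes; pool += (0, 1, 0) = (6, 5, 1)
  task-8 needs (6, 5, 0) <= (6, 5, 1) -> finishes; pool += (0, 1, 1) = (6, 6, 2)
  task-7 needs (0, 5, 0) <= (6, 6, 2) -> finishes; pool += (0, 1, 0) = (6, 7, 2)
  task-0 needs (6, 6, 1) <= (6, 7, 2) -> finishes; pool += (1, 1, 1) = (7, 8, 3)
  task-6 needs (7, 7, 1) <= (7, 8, 3) -> finishes; pool += (1, 1, 2) = (8, 9, 5)


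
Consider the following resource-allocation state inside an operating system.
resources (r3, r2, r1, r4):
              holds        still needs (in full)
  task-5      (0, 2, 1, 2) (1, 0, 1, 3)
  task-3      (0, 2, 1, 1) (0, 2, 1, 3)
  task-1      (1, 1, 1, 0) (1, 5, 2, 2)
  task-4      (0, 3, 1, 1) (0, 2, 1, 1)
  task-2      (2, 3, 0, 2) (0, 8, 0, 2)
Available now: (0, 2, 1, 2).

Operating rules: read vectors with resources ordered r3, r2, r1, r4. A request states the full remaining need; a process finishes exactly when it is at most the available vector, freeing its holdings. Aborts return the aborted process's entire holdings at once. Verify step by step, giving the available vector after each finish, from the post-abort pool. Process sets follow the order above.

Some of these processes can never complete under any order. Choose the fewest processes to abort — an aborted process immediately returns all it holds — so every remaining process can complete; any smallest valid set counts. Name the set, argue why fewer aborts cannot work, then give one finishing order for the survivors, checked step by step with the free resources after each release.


Minimum abort set: task-2.
Key observation: task-1 had no path to completion before; after the abort of task-2 ((2, 3, 0, 2) returned), step 2 is where it fits.
Why nothing smaller works: aborting no one leaves the state deadlocked as given.
Survivors finish in the order: task-3, task-1, task-5, task-4. Step-by-step check (pool after the aborts first):
  pool = (2, 5, 1, 4)
  task-3: need (0, 2, 1, 3) fits (2, 5, 1, 4); releases (0, 2, 1, 1), pool now (2, 7, 2, 5)
  task-1: need (1, 5, 2, 2) fits (2, 7, 2, 5); releases (1, 1, 1, 0), pool now (3, 8, 3, 5)
  task-5: need (1, 0, 1, 3) fits (3, 8, 3, 5); releases (0, 2, 1, 2), pool now (3, 10, 4, 7)
  task-4: need (0, 2, 1, 1) fits (3, 10, 4, 7); releases (0, 3, 1, 1), pool now (3, 13, 5, 8)


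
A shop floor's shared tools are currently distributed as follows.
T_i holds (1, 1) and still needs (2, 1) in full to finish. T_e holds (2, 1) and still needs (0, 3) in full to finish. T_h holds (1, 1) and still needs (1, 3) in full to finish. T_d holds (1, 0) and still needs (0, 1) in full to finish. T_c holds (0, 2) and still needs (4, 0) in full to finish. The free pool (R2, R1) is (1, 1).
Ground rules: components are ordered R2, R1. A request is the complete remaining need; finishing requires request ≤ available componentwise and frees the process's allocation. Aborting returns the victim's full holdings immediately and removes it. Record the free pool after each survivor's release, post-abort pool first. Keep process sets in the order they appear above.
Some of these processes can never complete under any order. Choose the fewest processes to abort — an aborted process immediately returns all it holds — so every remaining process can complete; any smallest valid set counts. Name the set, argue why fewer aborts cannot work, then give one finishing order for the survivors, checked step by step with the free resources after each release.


Minimum abort set: T_c.
Key observation: before aborting T_c, T_h was permanently blocked — no order could ever run it; afterwards it completes at step 1.
No smaller set exists: with zero aborts the deadlock remains.
Survivors finish in the order: T_h, T_e, T_i, T_d. Walking it through (pool after the aborts first):
  pool = (1, 3)
  T_h needs (1, 3) <= (1, 3) -> finishes; pool += (1, 1) = (2, 4)
  T_e needs (0, 3) <= (2, 4) -> finishes; pool += (2, 1) = (4, 5)
  T_i needs (2, 1) <= (4, 5) -> finishes; pool += (1, 1) = (5, 6)
  T_d needs (0, 1) <= (5, 6) -> finishes; pool += (1, 0) = (6, 6)


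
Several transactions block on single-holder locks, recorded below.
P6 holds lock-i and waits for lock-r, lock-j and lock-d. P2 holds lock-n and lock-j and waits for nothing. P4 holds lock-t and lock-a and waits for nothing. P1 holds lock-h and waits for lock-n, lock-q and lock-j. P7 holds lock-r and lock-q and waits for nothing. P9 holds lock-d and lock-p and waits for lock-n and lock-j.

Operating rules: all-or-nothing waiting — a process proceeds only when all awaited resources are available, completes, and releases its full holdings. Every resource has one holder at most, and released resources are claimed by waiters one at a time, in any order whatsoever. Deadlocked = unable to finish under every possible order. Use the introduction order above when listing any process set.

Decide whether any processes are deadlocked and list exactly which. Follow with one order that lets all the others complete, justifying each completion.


Nothing here is deadlocked.
Key observation: the wait relation is loop-free; peeling off processes with no waits unwinds the whole state.
A valid finishing order for the others: P7, P2, P9, P4, P6, P1.
Verifying each step:
  P7: no waits; runs immediately, freeing lock-r and lock-q
  P2: no waits; runs immediately, freeing lock-n and lock-j
  P9 waits on lock-n and lock-j — all released -> runs and releases lock-d and lock-p
  P4: no waits; runs immediately, freeing lock-t and lock-a
  P6 waits on lock-r, lock-j and lock-d — all released -> runs and releases lock-i
  P1 waits on lock-n, lock-q and lock-j — all released -> runs and releases lock-h


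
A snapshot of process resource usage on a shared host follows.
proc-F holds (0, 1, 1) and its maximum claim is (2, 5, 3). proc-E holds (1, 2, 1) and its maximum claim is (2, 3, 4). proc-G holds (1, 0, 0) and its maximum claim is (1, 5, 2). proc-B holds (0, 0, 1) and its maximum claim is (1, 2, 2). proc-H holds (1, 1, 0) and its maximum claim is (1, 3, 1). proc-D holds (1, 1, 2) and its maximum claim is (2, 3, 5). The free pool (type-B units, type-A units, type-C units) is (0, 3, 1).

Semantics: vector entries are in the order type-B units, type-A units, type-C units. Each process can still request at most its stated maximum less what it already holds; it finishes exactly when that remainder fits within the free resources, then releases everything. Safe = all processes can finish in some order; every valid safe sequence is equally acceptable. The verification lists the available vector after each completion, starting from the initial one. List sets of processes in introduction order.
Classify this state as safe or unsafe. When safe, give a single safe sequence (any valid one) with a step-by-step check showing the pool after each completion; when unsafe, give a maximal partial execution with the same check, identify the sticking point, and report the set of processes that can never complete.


UNSAFE.
Key observation: after proc-H, proc-B the pool peaks at (1, 4, 2), and each blocked process is short somewhere: proc-F on type-B units; proc-E on type-C units; proc-G on type-A units; proc-D on type-C units.
A maximal execution: proc-H, proc-B — then nothing else fits. Verifying each step:
  pool = (0, 3, 1)
  proc-H needs (0, 2, 1) <= (0, 3, 1) -> finishes; pool += (1, 1, 0) = (1, 4, 1)
  proc-B needs (1, 2, 1) <= (1, 4, 1) -> finishes; pool += (0, 0, 1) = (1, 4, 2)
  proc-F still needs (2, 4, 2) but only (1, 4, 2) is free — short on type-B units
  proc-E still needs (1, 1, 3) but only (1, 4, 2) is free — short on type-C units
  proc-G still needs (0, 5, 2) but only (1, 4, 2) is free — short on type-A units
  proc-D still needs (1, 2, 3) but only (1, 4, 2) is free — short on type-C units
Processes that can never finish: proc-F, proc-E, proc-G and proc-D.


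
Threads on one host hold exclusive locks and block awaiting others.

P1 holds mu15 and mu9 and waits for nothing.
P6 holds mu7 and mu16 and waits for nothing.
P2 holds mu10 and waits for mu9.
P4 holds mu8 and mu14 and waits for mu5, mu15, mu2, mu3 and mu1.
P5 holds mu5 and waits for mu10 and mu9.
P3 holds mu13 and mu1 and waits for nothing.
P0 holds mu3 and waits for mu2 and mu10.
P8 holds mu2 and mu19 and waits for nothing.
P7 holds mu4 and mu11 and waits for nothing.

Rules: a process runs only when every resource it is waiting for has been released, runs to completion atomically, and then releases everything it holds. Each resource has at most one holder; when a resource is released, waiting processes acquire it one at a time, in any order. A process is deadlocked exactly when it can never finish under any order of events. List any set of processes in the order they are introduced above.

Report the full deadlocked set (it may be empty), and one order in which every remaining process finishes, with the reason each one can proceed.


No process is deadlocked.
Key observation: the wait relation is loop-free; peeling off processes with no waits unwinds the whole state.
A valid finishing order for the others: P8, P1, P3, P7, P2, P5, P0, P4, P6.
Step-by-step check:
  run P8 (it waits on nothing); releases mu2 and mu19
  run P1 (it waits on nothing); releases mu15 and mu9
  run P3 (it waits on nothing); releases mu13 and mu1
  run P7 (it waits on nothing); releases mu4 and mu11
  P2 waits on mu9 — all released -> runs and releases mu10
  P5 waits on mu10 and mu9 — all released -> runs and releases mu5
  P0 waits on mu2 and mu10 — all released -> runs and releases mu3
  P4 waits on mu5, mu15, mu2, mu3 and mu1 — all released -> runs and releases mu8 and mu14
  run P6 (it waits on nothing); releases mu7 and mu16


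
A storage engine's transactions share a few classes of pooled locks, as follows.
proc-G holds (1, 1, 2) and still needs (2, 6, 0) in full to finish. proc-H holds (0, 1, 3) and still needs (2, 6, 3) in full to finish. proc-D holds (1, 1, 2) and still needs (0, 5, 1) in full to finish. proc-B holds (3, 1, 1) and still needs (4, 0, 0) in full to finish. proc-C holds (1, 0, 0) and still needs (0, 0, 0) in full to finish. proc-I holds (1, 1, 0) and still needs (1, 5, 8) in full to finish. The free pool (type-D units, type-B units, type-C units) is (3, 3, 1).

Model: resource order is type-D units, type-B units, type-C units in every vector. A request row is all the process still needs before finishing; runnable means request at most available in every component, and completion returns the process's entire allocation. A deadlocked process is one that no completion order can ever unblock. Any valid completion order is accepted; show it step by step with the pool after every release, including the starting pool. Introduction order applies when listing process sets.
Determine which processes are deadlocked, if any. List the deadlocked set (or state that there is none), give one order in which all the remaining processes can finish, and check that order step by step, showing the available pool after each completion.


Deadlocked set: proc-G, proc-H, proc-D and proc-I.
Key observation: the wall is type-B units: completing proc-C, proc-B brings the pool only to (7, 4, 2), and all the rest need more.
One completion order for the rest: proc-C, proc-B. Step-by-step check:
  pool = (3, 3, 1)
  proc-C needs (0, 0, 0) <= (3, 3, 1) -> finishes; pool += (1, 0, 0) = (4, 3, 1)
  proc-B needs (4, 0, 0) <= (4, 3, 1) -> finishes; pool += (3, 1, 1) = (7, 4, 2)
None of the blocked processes ever fits:
  proc-G cannot run: need (2, 6, 0) vs free (7, 4, 2) (insufficient type-B units)
  proc-H cannot run: need (2, 6, 3) vs free (7, 4, 2) (insufficient type-B units and type-C units)
  proc-D cannot run: need (0, 5, 1) vs free (7, 4, 2) (insufficient type-B units)
  proc-I cannot run: need (1, 5, 8) vs free (7, 4, 2) (insufficient type-B units and type-C units)


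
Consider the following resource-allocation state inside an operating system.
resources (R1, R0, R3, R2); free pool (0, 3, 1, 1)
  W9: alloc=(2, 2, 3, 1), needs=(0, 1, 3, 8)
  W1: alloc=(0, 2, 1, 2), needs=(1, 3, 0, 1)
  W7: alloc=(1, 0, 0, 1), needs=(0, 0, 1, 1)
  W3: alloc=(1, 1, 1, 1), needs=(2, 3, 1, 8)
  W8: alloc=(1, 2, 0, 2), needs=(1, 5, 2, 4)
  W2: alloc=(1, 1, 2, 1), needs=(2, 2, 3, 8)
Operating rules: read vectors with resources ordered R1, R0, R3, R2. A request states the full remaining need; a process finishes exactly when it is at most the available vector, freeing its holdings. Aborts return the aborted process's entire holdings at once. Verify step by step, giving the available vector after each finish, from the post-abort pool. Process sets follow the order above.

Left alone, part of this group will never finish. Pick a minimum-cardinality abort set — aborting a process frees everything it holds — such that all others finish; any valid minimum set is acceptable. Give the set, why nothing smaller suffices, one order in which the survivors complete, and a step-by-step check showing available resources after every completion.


Minimum abort set: W3 and W2.
Key observation: W9 could never have finished before the abort; with (2, 2, 3, 2) returned by W3 and W2, it fits at step 4.
Minimality, checking each single-abort alternative: W9 alone leaves W3 blocked (short on R2); W1 alone leaves W9 blocked (short on R3 and R2); W7 alone leaves W9 blocked (short on R3 and R2); W3 alone leaves W9 blocked (short on R2); W8 alone leaves W9 blocked (short on R3 and R2); W2 alone leaves W9 blocked (short on R2).
One survivor order: W7, W8, W1, W9. Verifying each step (post-abort pool first):
  pool = (2, 5, 4, 3)
  W7 needs (0, 0, 1, 1) <= (2, 5, 4, 3) -> finishes; pool += (1, 0, 0, 1) = (3, 5, 4, 4)
  W8 needs (1, 5, 2, 4) <= (3, 5, 4, 4) -> finishes; pool += (1, 2, 0, 2) = (4, 7, 4, 6)
  W1 needs (1, 3, 0, 1) <= (4, 7, 4, 6) -> finishes; pool += (0, 2, 1, 2) = (4, 9, 5, 8)
  W9 needs (0, 1, 3, 8) <= (4, 9, 5, 8) -> finishes; pool += (2, 2, 3, 1) = (6, 11, 8, 9)


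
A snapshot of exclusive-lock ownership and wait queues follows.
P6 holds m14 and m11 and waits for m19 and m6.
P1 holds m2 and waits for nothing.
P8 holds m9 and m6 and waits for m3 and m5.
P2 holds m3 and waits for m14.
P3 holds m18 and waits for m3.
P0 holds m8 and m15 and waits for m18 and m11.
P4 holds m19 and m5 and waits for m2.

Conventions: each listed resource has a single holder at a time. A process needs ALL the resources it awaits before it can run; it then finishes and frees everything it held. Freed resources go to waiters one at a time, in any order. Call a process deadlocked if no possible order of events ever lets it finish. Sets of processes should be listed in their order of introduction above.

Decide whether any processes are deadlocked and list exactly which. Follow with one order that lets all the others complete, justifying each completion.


Deadlocked: P6, P8, P2, P3 and P0.
Key observation: the cycle P6 -> P8 -> P2 -> P6 can never break — each member waits on the next; P3 and P0 wait into the deadlock from upstream.
One completion order for the rest: P1, P4.
Verifying each step:
  P1: no waits; runs immediately, freeing m2
  P4 waits on m2 — all released -> runs and releases m19 and m5


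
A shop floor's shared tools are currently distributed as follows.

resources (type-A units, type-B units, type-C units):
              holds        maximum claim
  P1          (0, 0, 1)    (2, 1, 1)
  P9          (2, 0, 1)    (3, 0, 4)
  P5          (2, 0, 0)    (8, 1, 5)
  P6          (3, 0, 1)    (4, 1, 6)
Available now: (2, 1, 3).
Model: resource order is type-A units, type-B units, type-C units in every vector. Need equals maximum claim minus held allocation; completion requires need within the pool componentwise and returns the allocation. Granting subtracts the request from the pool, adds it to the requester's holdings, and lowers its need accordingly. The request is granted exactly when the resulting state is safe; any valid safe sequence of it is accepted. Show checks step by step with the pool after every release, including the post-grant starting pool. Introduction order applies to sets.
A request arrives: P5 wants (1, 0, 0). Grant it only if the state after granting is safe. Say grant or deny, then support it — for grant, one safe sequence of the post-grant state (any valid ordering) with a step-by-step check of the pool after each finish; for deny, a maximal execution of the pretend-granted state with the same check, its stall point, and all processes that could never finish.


GRANT. The post-grant state is safe; one safe sequence: P9, P1, P6, P5.
Key observation: even at the reduced pool (1, 1, 3), P9 fits immediately, so safety survives the grant.
Step-by-step check of the post-grant state:
  pool = (1, 1, 3)
  run P9 (needs (1, 0, 3), free (1, 1, 3)); after release of (2, 0, 1) the pool is (3, 1, 4)
  run P1 (needs (2, 1, 0), free (3, 1, 4)); after release of (0, 0, 1) the pool is (3, 1, 5)
  run P6 (needs (1, 1, 5), free (3, 1, 5)); after release of (3, 0, 1) the pool is (6, 1, 6)
  run P5 (needs (5, 1, 5), free (6, 1, 6)); after release of (3, 0, 0) the pool is (9, 1, 6)


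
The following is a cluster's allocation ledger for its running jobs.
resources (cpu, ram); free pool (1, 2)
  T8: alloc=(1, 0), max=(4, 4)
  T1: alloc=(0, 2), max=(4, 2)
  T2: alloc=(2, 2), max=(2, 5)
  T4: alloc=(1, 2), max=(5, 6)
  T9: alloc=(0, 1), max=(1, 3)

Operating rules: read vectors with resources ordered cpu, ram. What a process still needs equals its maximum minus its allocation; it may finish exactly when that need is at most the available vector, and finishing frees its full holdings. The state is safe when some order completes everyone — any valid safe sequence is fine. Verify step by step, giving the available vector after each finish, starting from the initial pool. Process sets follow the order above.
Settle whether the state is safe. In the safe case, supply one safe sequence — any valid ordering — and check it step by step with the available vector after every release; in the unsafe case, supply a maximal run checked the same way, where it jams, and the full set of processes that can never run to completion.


SAFE, for example via the order T9, T2, T8, T4, T1.
Key observation: the order's first zero-slack moment is T9 ((1, 2) needed, (1, 2) free — a requested resource with nothing to spare).
Verifying each step:
  pool = (1, 2)
  T9: need (1, 2) fits (1, 2); releases (0, 1), pool now (1, 3)
  T2: need (0, 3) fits (1, 3); releases (2, 2), pool now (3, 5)
  T8: need (3, 4) fits (3, 5); releases (1, 0), pool now (4, 5)
  T4: need (4, 4) fits (4, 5); releases (1, 2), pool now (5, 7)
  T1: need (4, 0) fits (5, 7); releases (0, 2), pool now (5, 9)


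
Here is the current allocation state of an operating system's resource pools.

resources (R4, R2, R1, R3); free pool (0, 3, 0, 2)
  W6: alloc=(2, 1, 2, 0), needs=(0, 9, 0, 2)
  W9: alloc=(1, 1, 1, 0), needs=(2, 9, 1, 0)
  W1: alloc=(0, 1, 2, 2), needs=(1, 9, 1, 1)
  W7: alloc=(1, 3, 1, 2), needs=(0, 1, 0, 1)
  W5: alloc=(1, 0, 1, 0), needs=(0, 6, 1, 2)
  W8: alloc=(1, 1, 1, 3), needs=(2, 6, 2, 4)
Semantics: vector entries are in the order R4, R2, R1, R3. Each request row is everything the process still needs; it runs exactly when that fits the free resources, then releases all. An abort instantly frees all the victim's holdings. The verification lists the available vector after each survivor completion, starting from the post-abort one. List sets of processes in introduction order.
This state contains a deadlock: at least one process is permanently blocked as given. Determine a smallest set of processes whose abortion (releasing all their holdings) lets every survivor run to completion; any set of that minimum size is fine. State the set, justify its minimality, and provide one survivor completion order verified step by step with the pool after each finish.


Minimum abort set: W6 and W9.
Key observation: aborting W6 and W9 returns (3, 2, 3, 0), and W1 — hopeless before — runs at step 4 with the returned capacity in the pool.
No one abort is enough; case by case: W6 alone leaves W9 blocked (short on R2); W9 alone leaves W6 blocked (short on R2); W1 alone leaves W6 blocked (short on R2); W7 alone leaves W6 blocked (short on R2); W5 alone leaves W6 blocked (short on R2); W8 alone leaves W6 blocked (short on R2).
Survivors finish in the order: W7, W5, W8, W1. Verifying each step (pool after the aborts first):
  pool = (3, 5, 3, 2)
  W7: need (0, 1, 0, 1) fits (3, 5, 3, 2); releases (1, 3, 1, 2), pool now (4, 8, 4, 4)
  W5: need (0, 6, 1, 2) fits (4, 8, 4, 4); releases (1, 0, 1, 0), pool now (5, 8, 5, 4)
  W8: need (2, 6, 2, 4) fits (5, 8, 5, 4); releases (1, 1, 1, 3), pool now (6, 9, 6, 7)
  W1: need (1, 9, 1, 1) fits (6, 9, 6, 7); releases (0, 1, 2, 2), pool now (6, 10, 8, 9)


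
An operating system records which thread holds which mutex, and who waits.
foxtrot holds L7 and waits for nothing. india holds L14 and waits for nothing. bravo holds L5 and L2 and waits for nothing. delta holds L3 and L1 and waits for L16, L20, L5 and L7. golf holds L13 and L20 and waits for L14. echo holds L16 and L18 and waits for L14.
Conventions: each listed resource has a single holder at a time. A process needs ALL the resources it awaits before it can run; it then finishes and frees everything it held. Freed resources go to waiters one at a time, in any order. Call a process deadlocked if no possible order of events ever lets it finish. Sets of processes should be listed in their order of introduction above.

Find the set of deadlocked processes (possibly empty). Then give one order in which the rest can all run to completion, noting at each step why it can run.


No process is deadlocked.
Key observation: the wait graph is acyclic; completion cascades from the unblocked processes through everyone else.
One completion order for the rest: india, echo, golf, foxtrot, bravo, delta.
Step-by-step check:
  india waits on nothing -> runs at once and releases L14
  echo waits on L14 — all released -> runs and releases L16 and L18
  golf waits on L14 — all released -> runs and releases L13 and L20
  foxtrot waits on nothing -> runs at once and releases L7
  bravo waits on nothing -> runs at once and releases L5 and L2
  delta waits on L16, L20, L5 and L7 — all released -> runs and releases L3 and L1


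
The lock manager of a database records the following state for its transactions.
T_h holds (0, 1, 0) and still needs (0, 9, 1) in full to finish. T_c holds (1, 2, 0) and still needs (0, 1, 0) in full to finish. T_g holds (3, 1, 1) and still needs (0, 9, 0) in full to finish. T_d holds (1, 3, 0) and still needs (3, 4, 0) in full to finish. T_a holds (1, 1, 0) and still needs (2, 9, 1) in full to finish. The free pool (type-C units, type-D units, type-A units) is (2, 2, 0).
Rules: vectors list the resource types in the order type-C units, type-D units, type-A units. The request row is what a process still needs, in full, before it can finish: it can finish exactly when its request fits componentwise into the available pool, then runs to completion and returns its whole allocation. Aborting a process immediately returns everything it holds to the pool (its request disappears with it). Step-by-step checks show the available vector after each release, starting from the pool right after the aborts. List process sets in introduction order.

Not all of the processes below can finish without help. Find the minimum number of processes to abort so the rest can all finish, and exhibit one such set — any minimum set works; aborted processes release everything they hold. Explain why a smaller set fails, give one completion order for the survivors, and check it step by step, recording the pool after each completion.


Abort T_h and T_g.
Key observation: T_a was stuck for good until T_h and T_g gave back (3, 2, 1); in the order shown it finishes at step 3.
Why nothing smaller works — every single abort fails: T_h alone leaves T_g blocked (short on type-D units); T_c alone leaves T_h blocked (short on type-D units and type-A units); T_g alone leaves T_h blocked (short on type-D units); T_d alone leaves T_h blocked (short on type-D units and type-A units); T_a alone leaves T_h blocked (short on type-D units and type-A units).
Survivors finish in the order: T_d, T_c, T_a. Check, step by step (pool after the aborts first):
  pool = (5, 4, 1)
  run T_d (needs (3, 4, 0), free (5, 4, 1)); after release of (1, 3, 0) the pool is (6, 7, 1)
  run T_c (needs (0, 1, 0), free (6, 7, 1)); after release of (1, 2, 0) the pool is (7, 9, 1)
  run T_a (needs (2, 9, 1), free (7, 9, 1)); after release of (1, 1, 0) the pool is (8, 10, 1)


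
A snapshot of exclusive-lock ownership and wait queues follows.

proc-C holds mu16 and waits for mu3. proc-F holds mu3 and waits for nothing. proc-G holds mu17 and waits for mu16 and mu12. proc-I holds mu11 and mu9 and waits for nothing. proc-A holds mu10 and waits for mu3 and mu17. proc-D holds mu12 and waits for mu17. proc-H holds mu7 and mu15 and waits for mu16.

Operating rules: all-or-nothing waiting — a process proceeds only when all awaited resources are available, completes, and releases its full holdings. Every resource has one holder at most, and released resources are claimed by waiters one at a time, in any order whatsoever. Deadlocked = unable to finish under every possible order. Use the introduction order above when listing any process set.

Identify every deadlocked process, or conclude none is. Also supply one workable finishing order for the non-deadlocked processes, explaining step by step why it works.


The deadlocked set is proc-G, proc-A and proc-D.
Key observation: the wait chain closes on itself along proc-G -> proc-D -> proc-G; proc-A waits into the deadlock from upstream.
A valid finishing order for the others: proc-F, proc-I, proc-C, proc-H.
Check, step by step:
  proc-F: no waits; runs immediately, freeing mu3
  proc-I: no waits; runs immediately, freeing mu11 and mu9
  proc-C: everything it awaited (mu3) is free; runs, freeing mu16
  proc-H: everything it awaited (mu16) is free; runs, freeing mu7 and mu15


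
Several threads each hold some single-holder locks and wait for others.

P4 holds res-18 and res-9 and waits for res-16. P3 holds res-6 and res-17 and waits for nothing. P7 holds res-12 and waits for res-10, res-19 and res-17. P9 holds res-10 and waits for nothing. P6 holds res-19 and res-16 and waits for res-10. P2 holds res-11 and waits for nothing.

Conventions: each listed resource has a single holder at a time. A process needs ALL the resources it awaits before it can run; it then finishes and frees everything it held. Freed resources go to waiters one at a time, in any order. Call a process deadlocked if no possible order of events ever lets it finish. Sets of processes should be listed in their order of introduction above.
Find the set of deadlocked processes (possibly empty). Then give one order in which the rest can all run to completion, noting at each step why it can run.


The deadlocked set is empty.
Key observation: the waits form no ring: some process can always run, and its releases unblock the others one by one.
A valid finishing order for the others: P9, P3, P6, P2, P7, P4.
Verifying each step:
  P9 waits on nothing -> runs at once and releases res-10
  P3 waits on nothing -> runs at once and releases res-6 and res-17
  run P6 (all its waits — res-10 — are resolved); releases res-19 and res-16
  P2 waits on nothing -> runs at once and releases res-11
  run P7 (all its waits — res-10, res-19 and res-17 — are resolved); releases res-12
  run P4 (all its waits — res-16 — are resolved); releases res-18 and res-9


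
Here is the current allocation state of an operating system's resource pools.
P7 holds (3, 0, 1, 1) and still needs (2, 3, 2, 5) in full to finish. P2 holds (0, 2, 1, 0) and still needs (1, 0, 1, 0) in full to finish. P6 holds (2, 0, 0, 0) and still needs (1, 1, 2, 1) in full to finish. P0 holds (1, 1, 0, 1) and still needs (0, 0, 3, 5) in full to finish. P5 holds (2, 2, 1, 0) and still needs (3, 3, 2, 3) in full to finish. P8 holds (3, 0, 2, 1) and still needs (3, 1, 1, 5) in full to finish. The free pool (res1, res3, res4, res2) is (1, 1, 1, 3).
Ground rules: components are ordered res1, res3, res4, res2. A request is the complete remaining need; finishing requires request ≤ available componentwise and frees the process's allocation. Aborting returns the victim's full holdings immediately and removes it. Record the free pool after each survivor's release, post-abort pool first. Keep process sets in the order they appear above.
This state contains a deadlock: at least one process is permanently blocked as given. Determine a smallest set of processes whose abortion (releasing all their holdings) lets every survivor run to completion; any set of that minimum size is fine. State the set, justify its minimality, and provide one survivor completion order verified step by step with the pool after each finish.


Abort P7 and P0.
Key observation: the returned (4, 1, 1, 2) from P7 and P0 is what brings P8 — unrunnable before, under any order — into play at step 3.
No one abort is enough; case by case: P7 alone leaves P0 blocked (short on res2); P2 alone leaves P7 blocked (short on res2); P6 alone leaves P7 blocked (short on res2); P0 alone leaves P7 blocked (short on res2); P5 alone leaves P7 blocked (short on res2); P8 alone leaves P7 blocked (short on res2).
One survivor order: P6, P2, P8, P5. Walking it through (post-abort pool first):
  pool = (5, 2, 2, 5)
  P6 needs (1, 1, 2, 1) <= (5, 2, 2, 5) -> finishes; pool += (2, 0, 0, 0) = (7, 2, 2, 5)
  P2 needs (1, 0, 1, 0) <= (7, 2, 2, 5) -> finishes; pool += (0, 2, 1, 0) = (7, 4, 3, 5)
  P8 needs (3, 1, 1, 5) <= (7, 4, 3, 5) -> finishes; pool += (3, 0, 2, 1) = (10, 4, 5, 6)
  P5 needs (3, 3, 2, 3) <= (10, 4, 5, 6) -> finishes; pool += (2, 2, 1, 0) = (12, 6, 6, 6)


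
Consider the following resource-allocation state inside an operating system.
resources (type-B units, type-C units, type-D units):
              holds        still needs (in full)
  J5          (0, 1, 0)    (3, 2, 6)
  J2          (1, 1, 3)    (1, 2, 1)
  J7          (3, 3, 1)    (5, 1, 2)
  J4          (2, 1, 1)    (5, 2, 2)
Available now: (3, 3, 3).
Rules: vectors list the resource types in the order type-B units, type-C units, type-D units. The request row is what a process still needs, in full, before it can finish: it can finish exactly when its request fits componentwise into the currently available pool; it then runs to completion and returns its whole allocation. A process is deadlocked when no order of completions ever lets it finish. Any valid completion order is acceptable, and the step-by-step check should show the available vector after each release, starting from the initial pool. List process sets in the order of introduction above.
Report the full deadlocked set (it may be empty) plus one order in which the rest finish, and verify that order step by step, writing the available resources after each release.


Deadlocked: J7 and J4.
Key observation: the pool after J2, J5 is (4, 5, 6); every surviving request exceeds it in type-B units, so progress ends there.
One completion order for the rest: J2, J5. Check, step by step:
  pool = (3, 3, 3)
  J2 needs (1, 2, 1) <= (3, 3, 3) -> finishes; pool += (1, 1, 3) = (4, 4, 6)
  J5 needs (3, 2, 6) <= (4, 4, 6) -> finishes; pool += (0, 1, 0) = (4, 5, 6)
The blocked processes can never fit:
  blocked: J7 wants (5, 1, 2), pool (4, 5, 6) — not enough type-B units
  blocked: J4 wants (5, 2, 2), pool (4, 5, 6) — not enough type-B units
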